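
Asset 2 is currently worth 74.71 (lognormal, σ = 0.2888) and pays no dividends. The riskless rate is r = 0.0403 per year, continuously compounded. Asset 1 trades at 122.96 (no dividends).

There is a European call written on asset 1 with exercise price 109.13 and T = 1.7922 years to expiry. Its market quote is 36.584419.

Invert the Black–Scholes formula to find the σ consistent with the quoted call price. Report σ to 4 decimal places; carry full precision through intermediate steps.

sigma = 0.4132

At σ = 0.4132 the Black–Scholes value reproduces the quote:
σ√T = 0.4132·√1.7922 = 0.553164
d₁ = (ln(S/K) + (r+σ²/2)T) / (σ√T) = (ln(122.96/109.13) + (0.0403+0.4132²/2)·1.7922) / 0.553164 = (0.119319 + 0.225221) / 0.553164 = 0.622854
d₂ = d₁ − σ√T = 0.622854 − 0.553164 = 0.069690
e^{−rT} = 0.930321
N(d₁) = 0.733310,  N(d₂) = 0.527780
V = S·N(d₁) − K·e^{−rT}·N(d₂) = 90.167751 − 53.583332 = 36.584419 (the observed quote) — the price is monotone increasing in volatility, hence this σ is the only solution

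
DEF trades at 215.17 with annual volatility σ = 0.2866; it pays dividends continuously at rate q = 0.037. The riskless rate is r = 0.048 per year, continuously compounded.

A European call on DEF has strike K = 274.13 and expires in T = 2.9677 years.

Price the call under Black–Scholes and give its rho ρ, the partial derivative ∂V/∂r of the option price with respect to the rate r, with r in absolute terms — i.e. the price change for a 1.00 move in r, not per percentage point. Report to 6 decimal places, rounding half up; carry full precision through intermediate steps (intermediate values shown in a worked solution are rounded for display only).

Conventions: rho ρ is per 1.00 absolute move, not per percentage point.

price = 23.135931
ρ = 177.108746

σ√T = 0.2866·√2.9677 = 0.493726
d₁ = (ln(S/K) + (r−q+σ²/2)T) / (σ√T) = (ln(215.17/274.13) + (0.048−0.037+0.2866²/2)·2.9677) / 0.493726 = (-0.242174 + 0.154527) / 0.493726 = -0.177521
d₂ = d₁ − σ√T = -0.177521 − 0.493726 = -0.671247
e^{−rT} = 0.867231
e^{−qT} = 0.896009
N(d₁) = 0.429550,  N(d₂) = 0.251032
Call price V = S·e^{−qT}·N(d₁) − K·e^{−rT}·N(d₂) = 82.814721 − 59.678790 = 23.135931
ρ = K·T·e^{−rT}·N(d₂) = 177.108746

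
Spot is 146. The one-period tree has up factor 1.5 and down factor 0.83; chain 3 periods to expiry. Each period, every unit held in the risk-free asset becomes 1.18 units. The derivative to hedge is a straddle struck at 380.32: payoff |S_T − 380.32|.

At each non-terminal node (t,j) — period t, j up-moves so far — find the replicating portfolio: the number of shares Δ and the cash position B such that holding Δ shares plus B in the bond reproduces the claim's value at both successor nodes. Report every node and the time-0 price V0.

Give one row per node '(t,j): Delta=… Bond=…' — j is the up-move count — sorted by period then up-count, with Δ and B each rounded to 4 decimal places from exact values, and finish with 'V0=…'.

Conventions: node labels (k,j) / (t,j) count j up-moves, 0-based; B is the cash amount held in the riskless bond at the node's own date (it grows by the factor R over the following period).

Since d<R<u, set p* = (R−d)/(u−d) = 0.5224; price each node as the discounted p*-expectation of its children.
At maturity the claim pays: V(3,0)=296.8391, V(3,1)=229.4509, V(3,2)=107.6650, V(3,3)=112.4300
  t=2,j=0: stock 100.5794 → up 150.8691 (V=229.4509), down 83.4809 (V=296.8391). Price 221.7257; hedge Δ=-1.0000, bond B=322.3051.
  t=2,j=1: stock 181.7700 → up 272.6550 (V=107.6650), down 150.8691 (V=229.4509). Price 140.5351; hedge Δ=-1.0000, bond B=322.3051.
  t=2,j=2: stock 328.5000 → up 492.7500 (V=112.4300), down 272.6550 (V=107.6650). Price 93.3510; hedge Δ=0.0216, bond B=86.2391.
  t=1,j=0: stock 121.1800 → up 181.7700 (V=140.5351), down 100.5794 (V=221.7257). Price 151.9599; hedge Δ=-1.0000, bond B=273.1399.
  t=1,j=1: stock 219.0000 → up 328.5000 (V=93.3510), down 181.7700 (V=140.5351). Price 98.2091; hedge Δ=-0.3216, bond B=168.6331.
  t=0,j=0: stock 146.0000 → up 219.0000 (V=98.2091), down 121.1800 (V=151.9599). Price 104.9840; hedge Δ=-0.5495, bond B=185.2091.
Sanity check at the root: Δ(0,0)·S0 + B(0,0) reproduces V0 = 104.9840.

(0,0): Delta=-0.5495 Bond=185.2091
(1,0): Delta=-1.0000 Bond=273.1399
(1,1): Delta=-0.3216 Bond=168.6331
(2,0): Delta=-1.0000 Bond=322.3051
(2,1): Delta=-1.0000 Bond=322.3051
(2,2): Delta=0.0216 Bond=86.2391
V0=104.9840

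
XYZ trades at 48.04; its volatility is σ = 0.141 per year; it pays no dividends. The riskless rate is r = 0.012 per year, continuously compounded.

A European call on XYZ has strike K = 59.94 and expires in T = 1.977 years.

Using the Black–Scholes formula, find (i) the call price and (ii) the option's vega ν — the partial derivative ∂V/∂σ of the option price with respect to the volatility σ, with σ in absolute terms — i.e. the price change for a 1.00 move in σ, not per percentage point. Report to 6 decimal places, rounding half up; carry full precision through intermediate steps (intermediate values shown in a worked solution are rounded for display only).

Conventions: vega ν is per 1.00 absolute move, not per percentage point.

σ√T = 0.141·√1.977 = 0.198254
d₁ = (ln(S/K) + (r+σ²/2)T) / (σ√T) = (ln(48.04/59.94) + (0.012+0.141²/2)·1.977) / 0.198254 = (-0.221310 + 0.043376) / 0.198254 = -0.897503
d₂ = d₁ − σ√T = -0.897503 − 0.198254 = -1.095757
e^{−rT} = 0.976555
N(d₁) = 0.184725,  N(d₂) = 0.136593
Call price V = S·N(d₁) − K·e^{−rT}·N(d₂) = 8.874207 − 7.995409 = 0.878798
φ(d₁) = (1/√(2π))·e^{−d₁²/2} = 0.266683
ν = S·φ(d₁)·√T = 18.013657

price = 0.878798
ν = 18.013657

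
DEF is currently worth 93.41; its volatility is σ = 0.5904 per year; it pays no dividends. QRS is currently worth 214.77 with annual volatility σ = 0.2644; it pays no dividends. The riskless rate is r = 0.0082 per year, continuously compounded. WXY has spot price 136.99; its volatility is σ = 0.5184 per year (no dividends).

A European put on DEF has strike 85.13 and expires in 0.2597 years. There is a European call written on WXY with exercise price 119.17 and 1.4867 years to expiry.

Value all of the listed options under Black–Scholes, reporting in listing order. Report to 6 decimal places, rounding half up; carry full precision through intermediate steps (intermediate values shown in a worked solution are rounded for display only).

price(DEF put K=85.13) = 6.955684
price(WXY call K=119.17) = 42.092471

[DEF put K=85.13]
σ√T = 0.5904·√0.2597 = 0.300872
d₁ = (ln(S/K) + (r+σ²/2)T) / (σ√T) = (ln(93.41/85.13) + (0.0082+0.5904²/2)·0.2597) / 0.300872 = (0.092819 + 0.047392) / 0.300872 = 0.466013
d₂ = d₁ − σ√T = 0.466013 − 0.300872 = 0.165141
e^{−rT} = 0.997873
N(−d₁) = 0.320603,  N(−d₂) = 0.434417
price = K·e^{−rT}·N(−d₂) − S·N(−d₁) = 36.903208 − 29.947524 = 6.955684
[WXY call K=119.17]
σ√T = 0.5184·√1.4867 = 0.632087
d₁ = (ln(S/K) + (r+σ²/2)T) / (σ√T) = (ln(136.99/119.17) + (0.0082+0.5184²/2)·1.4867) / 0.632087 = (0.139357 + 0.211958) / 0.632087 = 0.555801
d₂ = d₁ − σ√T = 0.555801 − 0.632087 = -0.076285
e^{−rT} = 0.987883
N(d₁) = 0.710827,  N(d₂) = 0.469596
price = S·N(d₁) − K·e^{−rT}·N(d₂) = 97.376144 − 55.283673 = 42.092471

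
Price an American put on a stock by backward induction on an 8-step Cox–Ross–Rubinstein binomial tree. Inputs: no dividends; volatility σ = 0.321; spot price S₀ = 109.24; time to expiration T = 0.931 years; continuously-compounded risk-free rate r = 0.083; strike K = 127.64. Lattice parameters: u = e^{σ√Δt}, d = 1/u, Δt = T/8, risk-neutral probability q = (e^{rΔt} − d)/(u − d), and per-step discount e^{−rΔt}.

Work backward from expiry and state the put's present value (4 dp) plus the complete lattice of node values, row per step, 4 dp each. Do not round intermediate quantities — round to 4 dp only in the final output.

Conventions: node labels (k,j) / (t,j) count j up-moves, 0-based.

price = 21.3890
tree:
21.3890
29.7306 13.9938
39.8861 20.7686 7.9244
48.9881 29.7306 12.7818 3.5330
57.1461 39.8861 19.9175 6.3521 0.9644
64.4579 48.9881 29.7306 11.1194 2.0156 0.0000
71.0113 57.1461 39.8861 18.7323 4.2125 0.0000 0.0000
76.8850 64.4579 48.9881 29.7306 8.8040 0.0000 0.0000 0.0000
82.1494 71.0113 57.1461 39.8861 18.4000 0.0000 0.0000 0.0000 0.0000

Δt=0.11638, u=1.11573, d=0.89628, q=0.51688, disc=e^(-rΔt)=0.99039
k=8 terminal: V=max(K-S,0) → 82.1494 71.0113 57.1461 39.8861 18.4000 0.0000 0.0000 0.0000 0.0000
k=7: j=0 S=50.7550 intr=76.8850 cont=75.6580 V=76.8850[EX]; j=1 S=63.1821 intr=64.4579 cont=63.2309 V=64.4579[EX]; j=2 S=78.6519 intr=48.9881 cont=47.7612 V=48.9881[EX]; j=3 S=97.9094 intr=29.7306 cont=28.5037 V=29.7306[EX]; j=4 S=121.8819 intr=5.7581 cont=8.8040 V=8.8040[hold]; j=5 S=151.7240 intr=0.0000 cont=0.0000 V=0.0000[hold]; j=6 S=188.8727 intr=0.0000 cont=0.0000 V=0.0000[hold]; j=7 S=235.1172 intr=0.0000 cont=0.0000 V=0.0000[hold]
k=6: j=0 S=56.6287 intr=71.0113 cont=69.7843 V=71.0113[EX]; j=1 S=70.4939 intr=57.1461 cont=55.9191 V=57.1461[EX]; j=2 S=87.7539 intr=39.8861 cont=38.6591 V=39.8861[EX]; j=3 S=109.2400 intr=18.4000 cont=18.7323 V=18.7323[hold]; j=4 S=135.9868 intr=0.0000 cont=4.2125 V=4.2125[hold]; j=5 S=169.2824 intr=0.0000 cont=0.0000 V=0.0000[hold]; j=6 S=210.7302 intr=0.0000 cont=0.0000 V=0.0000[hold]
k=5: j=0 S=63.1821 intr=64.4579 cont=63.2309 V=64.4579[EX]; j=1 S=78.6519 intr=48.9881 cont=47.7612 V=48.9881[EX]; j=2 S=97.9094 intr=29.7306 cont=28.6738 V=29.7306[EX]; j=3 S=121.8819 intr=5.7581 cont=11.1194 V=11.1194[hold]; j=4 S=151.7240 intr=0.0000 cont=2.0156 V=2.0156[hold]; j=5 S=188.8727 intr=0.0000 cont=0.0000 V=0.0000[hold]
k=4: j=0 S=70.4939 intr=57.1461 cont=55.9191 V=57.1461[EX]; j=1 S=87.7539 intr=39.8861 cont=38.6591 V=39.8861[EX]; j=2 S=109.2400 intr=18.4000 cont=19.9175 V=19.9175[hold]; j=3 S=135.9868 intr=0.0000 cont=6.3521 V=6.3521[hold]; j=4 S=169.2824 intr=0.0000 cont=0.9644 V=0.9644[hold]
k=3: j=0 S=78.6519 intr=48.9881 cont=47.7612 V=48.9881[EX]; j=1 S=97.9094 intr=29.7306 cont=29.2805 V=29.7306[EX]; j=2 S=121.8819 intr=5.7581 cont=12.7818 V=12.7818[hold]; j=3 S=151.7240 intr=0.0000 cont=3.5330 V=3.5330[hold]
k=2: j=0 S=87.7539 intr=39.8861 cont=38.6591 V=39.8861[EX]; j=1 S=109.2400 intr=18.4000 cont=20.7686 V=20.7686[hold]; j=2 S=135.9868 intr=0.0000 cont=7.9244 V=7.9244[hold]
k=1: j=0 S=97.9094 intr=29.7306 cont=29.7162 V=29.7306[EX]; j=1 S=121.8819 intr=5.7581 cont=13.9938 V=13.9938[hold]
k=0: j=0 S=109.2400 intr=18.4000 cont=21.3890 V=21.3890[hold]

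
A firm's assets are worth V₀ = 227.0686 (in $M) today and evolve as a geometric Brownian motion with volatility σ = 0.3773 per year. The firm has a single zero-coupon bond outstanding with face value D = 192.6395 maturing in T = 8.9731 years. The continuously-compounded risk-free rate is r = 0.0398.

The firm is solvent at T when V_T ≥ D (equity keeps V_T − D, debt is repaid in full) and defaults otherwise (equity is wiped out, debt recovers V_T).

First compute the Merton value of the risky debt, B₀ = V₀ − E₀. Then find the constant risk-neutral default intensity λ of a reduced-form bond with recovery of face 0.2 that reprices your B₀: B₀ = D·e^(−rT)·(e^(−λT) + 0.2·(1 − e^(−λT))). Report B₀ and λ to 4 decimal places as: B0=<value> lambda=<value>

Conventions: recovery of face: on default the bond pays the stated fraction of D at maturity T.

Apply the equity-as-call identities (strike 192.6395, horizon 8.9731 years):
d₁ = [ln(V₀/D) + (r + σ²/2)T] / (σ√T)
   = [ln(227.0686/192.6395) + (0.0398 + 0.5·0.3773²)·8.9731] / (0.3773·√8.9731)
   = [0.164432 + 0.995814] / 1.130207 = 1.026577
d₂ = d₁ − σ√T = 1.026577 − 1.130207 = -0.103630
N(d₁) = 0.847690,  N(d₂) = 0.458732,  e^(−rT) = 0.699682
E₀ = V₀·N(d₁) − D·e^(−rT)·N(d₂)
   = 227.0686·0.847690 − 192.6395·0.699682·0.458732 = 130.653067
B₀ = V₀ − E₀ = 227.0686 − 130.653067 = 96.415533
e^(−λT) = (B₀·e^(rT)/D − 0.2)/(1 − 0.2) = (96.4155·1.429221/192.6395 − 0.2)/0.8 = 0.64415096
λ = −ln(0.64415096)/8.9731 = 0.049016

B0=96.4155 lambda=0.0490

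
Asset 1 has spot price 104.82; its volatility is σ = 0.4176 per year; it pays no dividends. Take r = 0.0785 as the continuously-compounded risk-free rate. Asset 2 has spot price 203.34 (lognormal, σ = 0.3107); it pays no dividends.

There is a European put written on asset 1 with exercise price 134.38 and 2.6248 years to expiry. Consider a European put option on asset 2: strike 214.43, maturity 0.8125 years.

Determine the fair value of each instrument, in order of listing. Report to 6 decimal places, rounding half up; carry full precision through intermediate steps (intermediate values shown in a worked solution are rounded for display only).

price(asset 1 put K=134.38) = 30.684812
price(asset 2 put K=214.43) = 21.461012

[asset 1 put K=134.38]
σ√T = 0.4176·√2.6248 = 0.676564
d₁ = (ln(S/K) + (r+σ²/2)T) / (σ√T) = (ln(104.82/134.38) + (0.0785+0.4176²/2)·2.6248) / 0.676564 = (-0.248427 + 0.434916) / 0.676564 = 0.275641
d₂ = d₁ − σ√T = 0.275641 − 0.676564 = -0.400922
e^{−rT} = 0.813795
N(−d₁) = 0.391412,  N(−d₂) = 0.655761
price = K·e^{−rT}·N(−d₂) − S·N(−d₁) = 71.712593 − 41.027781 = 30.684812
[asset 2 put K=214.43]
σ√T = 0.3107·√0.8125 = 0.280061
d₁ = (ln(S/K) + (r+σ²/2)T) / (σ√T) = (ln(203.34/214.43) + (0.0785+0.3107²/2)·0.8125) / 0.280061 = (-0.053104 + 0.102998) / 0.280061 = 0.178156
d₂ = d₁ − σ√T = 0.178156 − 0.280061 = -0.101906
e^{−rT} = 0.938210
N(−d₁) = 0.429300,  N(−d₂) = 0.540584
price = K·e^{−rT}·N(−d₂) − S·N(−d₁) = 108.754946 − 87.293934 = 21.461012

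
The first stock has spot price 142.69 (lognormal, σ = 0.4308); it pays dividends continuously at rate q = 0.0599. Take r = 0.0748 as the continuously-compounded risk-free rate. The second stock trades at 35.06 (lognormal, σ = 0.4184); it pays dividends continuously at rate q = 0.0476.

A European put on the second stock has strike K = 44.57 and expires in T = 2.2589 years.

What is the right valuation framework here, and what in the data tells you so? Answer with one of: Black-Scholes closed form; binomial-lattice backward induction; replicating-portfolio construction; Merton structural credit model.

Key observation: everything needed for the exact continuous-time valuation of the European put on the second stock (strike 44.57) is given, and no feature rules the closed form out.

framework: Black-Scholes closed form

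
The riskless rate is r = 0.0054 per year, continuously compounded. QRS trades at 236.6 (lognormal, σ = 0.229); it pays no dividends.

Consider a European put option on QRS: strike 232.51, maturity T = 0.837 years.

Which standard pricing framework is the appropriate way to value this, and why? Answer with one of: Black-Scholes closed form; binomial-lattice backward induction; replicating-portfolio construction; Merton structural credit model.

Key observation: a European-exercise option on QRS struck at 232.51 — a GBM underlying with constant parameters — admits an analytic price: the data contain no early exercise, no discrete tree, no debt structure.

framework: Black-Scholes closed form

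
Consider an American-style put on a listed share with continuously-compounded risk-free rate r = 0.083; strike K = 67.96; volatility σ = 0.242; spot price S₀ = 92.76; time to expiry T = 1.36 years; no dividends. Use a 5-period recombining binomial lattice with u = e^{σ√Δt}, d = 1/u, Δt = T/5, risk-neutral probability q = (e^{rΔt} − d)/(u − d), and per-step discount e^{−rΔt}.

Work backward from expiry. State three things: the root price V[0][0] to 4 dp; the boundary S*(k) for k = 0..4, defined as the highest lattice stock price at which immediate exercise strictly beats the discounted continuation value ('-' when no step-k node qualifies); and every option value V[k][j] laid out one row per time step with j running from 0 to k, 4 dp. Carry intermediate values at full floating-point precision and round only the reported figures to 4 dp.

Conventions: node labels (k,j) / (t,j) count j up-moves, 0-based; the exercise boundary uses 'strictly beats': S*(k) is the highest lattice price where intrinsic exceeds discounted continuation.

Δt=0.27200  u=1.13452  d=0.88143  q=0.55870  discount=0.97768
step 5 (expiry): payoffs max(K−S,0) = 18.6091 4.4384 0.0000 0.0000 0.0000 0.0000
step 4: (k=4,j=0): S=55.9897, K−S=11.9703, hold=10.4532 ⇒ V=11.9703 exercise | (k=4,j=1): S=72.0667, K−S=0.0000, hold=1.9149 ⇒ V=1.9149 continue | (k=4,j=2): S=92.7600, K−S=0.0000, hold=0.0000 ⇒ V=0.0000 continue | (k=4,j=3): S=119.3952, K−S=0.0000, hold=0.0000 ⇒ V=0.0000 continue | (k=4,j=4): S=153.6785, K−S=0.0000, hold=0.0000 ⇒ V=0.0000 continue  boundary S*=55.9897
step 3: (k=3,j=0): S=63.5216, K−S=4.4384, hold=6.2105 ⇒ V=6.2105 continue | (k=3,j=1): S=81.7613, K−S=0.0000, hold=0.8262 ⇒ V=0.8262 continue | (k=3,j=2): S=105.2383, K−S=0.0000, hold=0.0000 ⇒ V=0.0000 continue | (k=3,j=3): S=135.4565, K−S=0.0000, hold=0.0000 ⇒ V=0.0000 continue  boundary S*=-
step 2: (k=2,j=0): S=72.0667, K−S=0.0000, hold=3.1308 ⇒ V=3.1308 continue | (k=2,j=1): S=92.7600, K−S=0.0000, hold=0.3565 ⇒ V=0.3565 continue | (k=2,j=2): S=119.3952, K−S=0.0000, hold=0.0000 ⇒ V=0.0000 continue  boundary S*=-
step 1: (k=1,j=0): S=81.7613, K−S=0.0000, hold=1.5455 ⇒ V=1.5455 continue | (k=1,j=1): S=105.2383, K−S=0.0000, hold=0.1538 ⇒ V=0.1538 continue  boundary S*=-
step 0: (k=0,j=0): S=92.7600, K−S=0.0000, hold=0.7508 ⇒ V=0.7508 continue  boundary S*=-

price = 0.7508
boundary = - - - - 55.9897
tree:
0.7508
1.5455 0.1538
3.1308 0.3565 0.0000
6.2105 0.8262 0.0000 0.0000
11.9703 1.9149 0.0000 0.0000 0.0000
18.6091 4.4384 0.0000 0.0000 0.0000 0.0000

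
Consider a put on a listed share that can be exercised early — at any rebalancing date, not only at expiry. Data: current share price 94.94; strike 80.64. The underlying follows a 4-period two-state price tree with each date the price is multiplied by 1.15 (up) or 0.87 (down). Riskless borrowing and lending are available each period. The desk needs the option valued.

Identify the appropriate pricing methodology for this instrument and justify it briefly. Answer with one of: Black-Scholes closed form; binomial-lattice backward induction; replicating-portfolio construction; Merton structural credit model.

framework: binomial-lattice backward induction

Key observation: the exercise right at every one of the 4 steps is what matters: each node needs max(80.64 − S, continuation), which only the stepwise tree valuation starting from spot 94.94 delivers.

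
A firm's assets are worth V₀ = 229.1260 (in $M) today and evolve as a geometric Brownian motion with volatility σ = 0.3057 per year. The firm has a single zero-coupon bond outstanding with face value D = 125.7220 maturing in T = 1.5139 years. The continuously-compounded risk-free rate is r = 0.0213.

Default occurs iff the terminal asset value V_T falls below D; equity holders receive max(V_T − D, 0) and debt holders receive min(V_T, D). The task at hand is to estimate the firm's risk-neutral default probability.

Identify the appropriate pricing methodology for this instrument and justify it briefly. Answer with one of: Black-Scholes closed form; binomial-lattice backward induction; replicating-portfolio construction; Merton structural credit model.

Key observation: the question is about default risk generated by asset-value dynamics against a debt face of 125.7220 — the structural framework prices exactly that.

framework: Merton structural credit model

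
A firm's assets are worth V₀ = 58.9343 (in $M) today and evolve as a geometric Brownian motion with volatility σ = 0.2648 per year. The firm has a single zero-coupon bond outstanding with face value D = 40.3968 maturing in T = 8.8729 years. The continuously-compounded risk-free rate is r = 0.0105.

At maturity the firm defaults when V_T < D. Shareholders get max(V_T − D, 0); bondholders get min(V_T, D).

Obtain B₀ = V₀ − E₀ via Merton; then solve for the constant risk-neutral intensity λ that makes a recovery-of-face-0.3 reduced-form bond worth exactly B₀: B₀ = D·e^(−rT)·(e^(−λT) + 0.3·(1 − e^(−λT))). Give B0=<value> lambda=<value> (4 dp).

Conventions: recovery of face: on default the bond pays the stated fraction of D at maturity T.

B0=30.8299 lambda=0.0297

Apply the equity-as-call identities (strike 40.3968, horizon 8.8729 years):
d₁ = [ln(V₀/D) + (r + σ²/2)T] / (σ√T)
   = [ln(58.9343/40.3968) + (0.0105 + 0.5·0.2648²)·8.8729] / (0.2648·√8.8729)
   = [0.377673 + 0.404245] / 0.788771 = 0.991312
d₂ = d₁ − σ√T = 0.991312 − 0.788771 = 0.202541
N(d₁) = 0.839233,  N(d₂) = 0.580253,  e^(−rT) = 0.911043
E₀ = V₀·N(d₁) − D·e^(−rT)·N(d₂)
   = 58.9343·0.839233 − 40.3968·0.911043·0.580253 = 28.104449
B₀ = V₀ − E₀ = 58.9343 − 28.104449 = 30.829851
e^(−λT) = (B₀·e^(rT)/D − 0.3)/(1 − 0.3) = (30.8299·1.097643/40.3968 − 0.3)/0.7 = 0.76813701
λ = −ln(0.76813701)/8.8729 = 0.029730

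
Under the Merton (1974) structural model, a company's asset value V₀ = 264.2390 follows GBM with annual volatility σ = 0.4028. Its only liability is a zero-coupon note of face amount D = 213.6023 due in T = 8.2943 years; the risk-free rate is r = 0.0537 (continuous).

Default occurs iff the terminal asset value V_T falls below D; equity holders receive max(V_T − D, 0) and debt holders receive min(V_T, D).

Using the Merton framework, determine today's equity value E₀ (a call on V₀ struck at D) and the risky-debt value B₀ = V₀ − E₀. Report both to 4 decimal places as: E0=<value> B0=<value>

Equity is a call on the firm's assets struck at D = 213.6023:
d₁ = [ln(V₀/D) + (r + σ²/2)T] / (σ√T)
   = [ln(264.2390/213.6023) + (0.0537 + 0.5·0.4028²)·8.2943] / (0.4028·√8.2943)
   = [0.212738 + 1.118270] / 1.160057 = 1.147364
d₂ = d₁ − σ√T = 1.147364 − 1.160057 = -0.012693
N(d₁) = 0.874384,  N(d₂) = 0.494937,  e^(−rT) = 0.640565
E₀ = V₀·N(d₁) − D·e^(−rT)·N(d₂)
   = 264.2390·0.874384 − 213.6023·0.640565·0.494937 = 163.326166
B₀ = V₀ − E₀ = 264.2390 − 163.326166 = 100.912834

E0=163.3262 B0=100.9128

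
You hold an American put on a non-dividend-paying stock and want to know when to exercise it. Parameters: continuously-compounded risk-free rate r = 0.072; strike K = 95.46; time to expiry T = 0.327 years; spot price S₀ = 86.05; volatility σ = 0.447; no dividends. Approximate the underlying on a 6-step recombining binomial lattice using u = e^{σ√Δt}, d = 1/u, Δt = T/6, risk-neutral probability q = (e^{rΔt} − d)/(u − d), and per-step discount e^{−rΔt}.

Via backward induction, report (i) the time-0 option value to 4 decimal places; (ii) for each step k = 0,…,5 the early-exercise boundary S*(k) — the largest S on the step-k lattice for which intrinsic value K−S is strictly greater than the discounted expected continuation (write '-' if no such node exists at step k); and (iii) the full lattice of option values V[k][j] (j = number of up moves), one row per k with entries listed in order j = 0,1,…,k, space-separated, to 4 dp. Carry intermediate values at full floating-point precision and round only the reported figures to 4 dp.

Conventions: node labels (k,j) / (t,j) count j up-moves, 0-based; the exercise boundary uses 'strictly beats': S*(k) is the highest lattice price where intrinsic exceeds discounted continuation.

price = 13.8632
boundary = - - 69.8411 62.9203 69.8411 77.5231
tree:
13.8632
19.2131 8.4662
25.6189 12.7719 4.1011
32.5397 18.5382 6.9376 1.2139
38.7747 25.6189 11.3967 2.4024 0.0000
44.3918 32.5397 17.9369 4.7546 0.0000 0.0000
49.4523 38.7747 25.6189 9.4100 0.0000 0.0000 0.0000

params: Δt=0.05450 u=1.10999 d=0.90091 q=0.49274 e^(-rΔt)=0.99608
t_6 payoffs: 49.4523 38.7747 25.6189 9.4100 0.0000 0.0000 0.0000
t_5: node(5,0) S=51.0682 payoff=44.3918 vs cont=44.0179 → 44.3918 [stop]  node(5,1) S=62.9203 payoff=32.5397 vs cont=32.1658 → 32.5397 [stop]  node(5,2) S=77.5231 payoff=17.9369 vs cont=17.5631 → 17.9369 [stop]  node(5,3) S=95.5148 payoff=0.0000 vs cont=4.7546 → 4.7546 [wait]  node(5,4) S=117.6822 payoff=0.0000 vs cont=0.0000 → 0.0000 [wait]  node(5,5) S=144.9943 payoff=0.0000 vs cont=0.0000 → 0.0000 [wait]  ⇒ S*(5)=77.5231
t_4: node(4,0) S=56.6853 payoff=38.7747 vs cont=38.4008 → 38.7747 [stop]  node(4,1) S=69.8411 payoff=25.6189 vs cont=25.2451 → 25.6189 [stop]  node(4,2) S=86.0500 payoff=9.4100 vs cont=11.3967 → 11.3967 [wait]  node(4,3) S=106.0208 payoff=0.0000 vs cont=2.4024 → 2.4024 [wait]  node(4,4) S=130.6264 payoff=0.0000 vs cont=0.0000 → 0.0000 [wait]  ⇒ S*(4)=69.8411
t_3: node(3,0) S=62.9203 payoff=32.5397 vs cont=32.1658 → 32.5397 [stop]  node(3,1) S=77.5231 payoff=17.9369 vs cont=18.5382 → 18.5382 [wait]  node(3,2) S=95.5148 payoff=0.0000 vs cont=6.9376 → 6.9376 [wait]  node(3,3) S=117.6822 payoff=0.0000 vs cont=1.2139 → 1.2139 [wait]  ⇒ S*(3)=62.9203
t_2: node(2,0) S=69.8411 payoff=25.6189 vs cont=25.5402 → 25.6189 [stop]  node(2,1) S=86.0500 payoff=9.4100 vs cont=12.7719 → 12.7719 [wait]  node(2,2) S=106.0208 payoff=0.0000 vs cont=4.1011 → 4.1011 [wait]  ⇒ S*(2)=69.8411
t_1: node(1,0) S=77.5231 payoff=17.9369 vs cont=19.2131 → 19.2131 [wait]  node(1,1) S=95.5148 payoff=0.0000 vs cont=8.4662 → 8.4662 [wait]  ⇒ S*(1)=-
t_0: node(0,0) S=86.0500 payoff=9.4100 vs cont=13.8632 → 13.8632 [wait]  ⇒ S*(0)=-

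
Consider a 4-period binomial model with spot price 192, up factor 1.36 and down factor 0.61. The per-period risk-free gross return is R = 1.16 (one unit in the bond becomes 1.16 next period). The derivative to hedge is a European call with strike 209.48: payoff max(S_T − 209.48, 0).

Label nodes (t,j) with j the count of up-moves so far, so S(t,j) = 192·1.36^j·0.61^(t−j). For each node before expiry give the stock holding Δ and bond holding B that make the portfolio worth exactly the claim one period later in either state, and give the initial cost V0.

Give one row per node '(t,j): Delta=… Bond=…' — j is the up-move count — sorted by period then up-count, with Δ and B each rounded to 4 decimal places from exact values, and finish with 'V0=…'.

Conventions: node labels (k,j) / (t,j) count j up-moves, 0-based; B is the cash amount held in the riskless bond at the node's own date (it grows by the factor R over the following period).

(0,0): Delta=0.7985 Bond=-62.0781
(1,0): Delta=0.3873 Bond=-23.8551
(1,1): Delta=0.8656 Bond=-89.5216
(2,0): Delta=0.0000 Bond=0.0000
(2,1): Delta=0.4505 Bond=-37.7344
(2,2): Delta=0.9332 Bond=-127.8853
(3,0): Delta=0.0000 Bond=0.0000
(3,1): Delta=0.0000 Bond=0.0000
(3,2): Delta=0.5240 Bond=-59.6890
(3,3): Delta=1.0000 Bond=-180.5862
V0=91.2322

Under the risk-neutral measure, an up-move has probability p* = (R−d)/(u−d) = 0.7333 and values discount at R = 1.16.
Payoffs at expiry: V(4,0)=0.0000, V(4,1)=0.0000, V(4,2)=0.0000, V(4,3)=85.1302, V(4,4)=447.3559
(3,0): S=43.5804. Δ = (V_up−V_dn)/(S_up−S_dn) = (0.0000−0.0000)/(59.2693−26.5840) = 0.0000. V = [p*·0.0000 + (1−p*)·0.0000]/1.16 = 0.0000. B = V − Δ·S = 0.0000.
(3,1): S=97.1628. Δ = (V_up−V_dn)/(S_up−S_dn) = (0.0000−0.0000)/(132.1413−59.2693) = 0.0000. V = [p*·0.0000 + (1−p*)·0.0000]/1.16 = 0.0000. B = V − Δ·S = 0.0000.
(3,2): S=216.6252. Δ = (V_up−V_dn)/(S_up−S_dn) = (85.1302−0.0000)/(294.6102−132.1413) = 0.5240. V = [p*·85.1302 + (1−p*)·0.0000]/1.16 = 53.8179. B = V − Δ·S = -59.6890.
(3,3): S=482.9676. Δ = (V_up−V_dn)/(S_up−S_dn) = (447.3559−85.1302)/(656.8359−294.6102) = 1.0000. V = [p*·447.3559 + (1−p*)·85.1302]/1.16 = 302.3813. B = V − Δ·S = -180.5862.
(2,0): S=71.4432. Δ = (V_up−V_dn)/(S_up−S_dn) = (0.0000−0.0000)/(97.1628−43.5804) = 0.0000. V = [p*·0.0000 + (1−p*)·0.0000]/1.16 = 0.0000. B = V − Δ·S = 0.0000.
(2,1): S=159.2832. Δ = (V_up−V_dn)/(S_up−S_dn) = (53.8179−0.0000)/(216.6252−97.1628) = 0.4505. V = [p*·53.8179 + (1−p*)·0.0000]/1.16 = 34.0228. B = V − Δ·S = -37.7344.
(2,2): S=355.1232. Δ = (V_up−V_dn)/(S_up−S_dn) = (302.3813−53.8179)/(482.9676−216.6252) = 0.9332. V = [p*·302.3813 + (1−p*)·53.8179]/1.16 = 203.5326. B = V − Δ·S = -127.8853.
(1,0): S=117.1200. Δ = (V_up−V_dn)/(S_up−S_dn) = (34.0228−0.0000)/(159.2832−71.4432) = 0.3873. V = [p*·34.0228 + (1−p*)·0.0000]/1.16 = 21.5087. B = V − Δ·S = -23.8551.
(1,1): S=261.1200. Δ = (V_up−V_dn)/(S_up−S_dn) = (203.5326−34.0228)/(355.1232−159.2832) = 0.8656. V = [p*·203.5326 + (1−p*)·34.0228]/1.16 = 136.4914. B = V − Δ·S = -89.5216.
(0,0): S=192.0000. Δ = (V_up−V_dn)/(S_up−S_dn) = (136.4914−21.5087)/(261.1200−117.1200) = 0.7985. V = [p*·136.4914 + (1−p*)·21.5087]/1.16 = 91.2322. B = V − Δ·S = -62.0781.
Sanity check at the root: Δ(0,0)·S0 + B(0,0) reproduces V0 = 91.2322.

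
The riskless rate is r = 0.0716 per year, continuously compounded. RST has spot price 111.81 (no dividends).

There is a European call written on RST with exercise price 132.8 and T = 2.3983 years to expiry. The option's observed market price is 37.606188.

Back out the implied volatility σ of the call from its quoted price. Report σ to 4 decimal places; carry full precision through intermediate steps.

sigma = 0.5618

At σ = 0.5618 the Black–Scholes value reproduces the quote:
σ√T = 0.5618·√2.3983 = 0.870029
d₁ = (ln(S/K) + (r+σ²/2)T) / (σ√T) = (ln(111.81/132.8) + (0.0716+0.5618²/2)·2.3983) / 0.870029 = (-0.172043 + 0.550193) / 0.870029 = 0.434641
d₂ = d₁ − σ√T = 0.434641 − 0.870029 = -0.435388
e^{−rT} = 0.842216
N(d₁) = 0.668088,  N(d₂) = 0.331640
V = S·N(d₁) − K·e^{−rT}·N(d₂) = 74.698964 − 37.092776 = 37.606188 (the observed quote) — the price is monotone increasing in volatility, hence this σ is the only solution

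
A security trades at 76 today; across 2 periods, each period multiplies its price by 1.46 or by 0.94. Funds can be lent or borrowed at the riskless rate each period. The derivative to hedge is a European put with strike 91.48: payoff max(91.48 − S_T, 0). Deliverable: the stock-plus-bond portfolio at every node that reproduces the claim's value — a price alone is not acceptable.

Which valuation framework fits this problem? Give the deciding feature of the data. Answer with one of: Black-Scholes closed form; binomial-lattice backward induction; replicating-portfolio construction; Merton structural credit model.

framework: replicating-portfolio construction

Key observation: the mandate to exhibit the hedge at every date and state singles out the replicating-portfolio construction on the 2-period tree with factors 1.46 and 0.94 from 76.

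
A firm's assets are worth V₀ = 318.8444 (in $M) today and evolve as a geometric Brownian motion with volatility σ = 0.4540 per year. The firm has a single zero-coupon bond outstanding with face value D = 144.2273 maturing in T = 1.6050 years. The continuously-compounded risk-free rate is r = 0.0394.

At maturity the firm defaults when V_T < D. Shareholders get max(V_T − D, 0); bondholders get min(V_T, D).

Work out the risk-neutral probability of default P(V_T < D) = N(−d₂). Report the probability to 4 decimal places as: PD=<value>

Apply the equity-as-call identities (strike 144.2273, horizon 1.6050 years):
d₁ = [ln(V₀/D) + (r + σ²/2)T] / (σ√T)
   = [ln(318.8444/144.2273) + (0.0394 + 0.5·0.4540²)·1.6050] / (0.4540·√1.6050)
   = [0.793313 + 0.228645] / 0.575166 = 1.776804
d₂ = d₁ − σ√T = 1.776804 − 0.575166 = 1.201638
risk-neutral PD = N(−d₂) = N(-1.201638) = 0.114752

PD=0.1148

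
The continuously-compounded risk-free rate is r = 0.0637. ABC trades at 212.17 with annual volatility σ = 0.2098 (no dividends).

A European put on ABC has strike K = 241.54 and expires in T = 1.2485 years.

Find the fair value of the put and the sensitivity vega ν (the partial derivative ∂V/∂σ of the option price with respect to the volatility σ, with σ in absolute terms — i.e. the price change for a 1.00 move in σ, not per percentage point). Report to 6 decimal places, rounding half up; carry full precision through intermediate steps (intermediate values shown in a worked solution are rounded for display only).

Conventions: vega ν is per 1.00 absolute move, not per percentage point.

σ√T = 0.2098·√1.2485 = 0.234423
d₁ = (ln(S/K) + (r+σ²/2)T) / (σ√T) = (ln(212.17/241.54) + (0.0637+0.2098²/2)·1.2485) / 0.234423 = (-0.129647 + 0.107006) / 0.234423 = -0.096581
d₂ = d₁ − σ√T = -0.096581 − 0.234423 = -0.331004
e^{−rT} = 0.923551
N(−d₁) = 0.538470,  N(−d₂) = 0.629679
Put price V = K·e^{−rT}·N(−d₂) − S·N(−d₁) = 140.465346 − 114.247272 = 26.218074
φ(d₁) = (1/√(2π))·e^{−d₁²/2} = 0.397086
ν = S·φ(d₁)·√T = 94.137528

price = 26.218074
ν = 94.137528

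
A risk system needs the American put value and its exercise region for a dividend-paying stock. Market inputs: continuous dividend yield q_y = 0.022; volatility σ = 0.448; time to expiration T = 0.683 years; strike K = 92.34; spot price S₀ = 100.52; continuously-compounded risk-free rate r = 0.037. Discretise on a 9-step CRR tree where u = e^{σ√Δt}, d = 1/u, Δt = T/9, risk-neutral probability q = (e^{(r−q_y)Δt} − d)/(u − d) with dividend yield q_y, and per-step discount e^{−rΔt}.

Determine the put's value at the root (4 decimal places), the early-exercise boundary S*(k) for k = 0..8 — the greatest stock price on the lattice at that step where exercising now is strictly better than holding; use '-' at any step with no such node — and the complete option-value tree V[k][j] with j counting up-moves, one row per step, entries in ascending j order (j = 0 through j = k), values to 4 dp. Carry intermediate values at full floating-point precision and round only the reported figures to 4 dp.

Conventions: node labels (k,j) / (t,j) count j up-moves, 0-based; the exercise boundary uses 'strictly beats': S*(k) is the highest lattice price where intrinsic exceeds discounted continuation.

Δt=0.07589, u=1.13135, d=0.88390, q=0.47379, disc=e^(-rΔt)=0.99720
k=9 terminal: V=max(K-S,0) → 59.2370 49.9695 38.1074 22.9243 3.4907 0.0000 0.0000 0.0000 0.0000 0.0000
k=8: j=0 S=37.4512 intr=54.8888 cont=54.6924 V=54.8888[EX]; j=1 S=47.9361 intr=44.4039 cont=44.2250 V=44.4039[EX]; j=2 S=61.3563 intr=30.9837 cont=30.8271 V=30.9837[EX]; j=3 S=78.5336 intr=13.8064 cont=13.6784 V=13.8064[EX]; j=4 S=100.5200 intr=0.0000 cont=1.8317 V=1.8317[hold]; j=5 S=128.6617 intr=0.0000 cont=0.0000 V=0.0000[hold]; j=6 S=164.6819 intr=0.0000 cont=0.0000 V=0.0000[hold]; j=7 S=210.7864 intr=0.0000 cont=0.0000 V=0.0000[hold]; j=8 S=269.7983 intr=0.0000 cont=0.0000 V=0.0000[hold]  S*(8)=78.5336
k=7: j=0 S=42.3705 intr=49.9695 cont=49.7812 V=49.9695[EX]; j=1 S=54.2326 intr=38.1074 cont=37.9389 V=38.1074[EX]; j=2 S=69.4157 intr=22.9243 cont=22.7812 V=22.9243[EX]; j=3 S=88.8493 intr=3.4907 cont=8.1101 V=8.1101[hold]; j=4 S=113.7237 intr=0.0000 cont=0.9612 V=0.9612[hold]; j=5 S=145.5618 intr=0.0000 cont=0.0000 V=0.0000[hold]; j=6 S=186.3135 intr=0.0000 cont=0.0000 V=0.0000[hold]; j=7 S=238.4739 intr=0.0000 cont=0.0000 V=0.0000[hold]  S*(7)=69.4157
k=6: j=0 S=47.9361 intr=44.4039 cont=44.2250 V=44.4039[EX]; j=1 S=61.3563 intr=30.9837 cont=30.8271 V=30.9837[EX]; j=2 S=78.5336 intr=13.8064 cont=15.8609 V=15.8609[hold]; j=3 S=100.5200 intr=0.0000 cont=4.7098 V=4.7098[hold]; j=4 S=128.6617 intr=0.0000 cont=0.5044 V=0.5044[hold]; j=5 S=164.6819 intr=0.0000 cont=0.0000 V=0.0000[hold]; j=6 S=210.7864 intr=0.0000 cont=0.0000 V=0.0000[hold]  S*(6)=61.3563
k=5: j=0 S=54.2326 intr=38.1074 cont=37.9389 V=38.1074[EX]; j=1 S=69.4157 intr=22.9243 cont=23.7519 V=23.7519[hold]; j=2 S=88.8493 intr=3.4907 cont=10.5480 V=10.5480[hold]; j=3 S=113.7237 intr=0.0000 cont=2.7097 V=2.7097[hold]; j=4 S=145.5618 intr=0.0000 cont=0.2647 V=0.2647[hold]; j=5 S=186.3135 intr=0.0000 cont=0.0000 V=0.0000[hold]  S*(5)=54.2326
k=4: j=0 S=61.3563 intr=30.9837 cont=31.2181 V=31.2181[hold]; j=1 S=78.5336 intr=13.8064 cont=17.4470 V=17.4470[hold]; j=2 S=100.5200 intr=0.0000 cont=6.8151 V=6.8151[hold]; j=3 S=128.6617 intr=0.0000 cont=1.5469 V=1.5469[hold]; j=4 S=164.6819 intr=0.0000 cont=0.1389 V=0.1389[hold]  S*(4)=-
k=3: j=0 S=69.4157 intr=22.9243 cont=24.6243 V=24.6243[hold]; j=1 S=88.8493 intr=3.4907 cont=12.3749 V=12.3749[hold]; j=2 S=113.7237 intr=0.0000 cont=4.3070 V=4.3070[hold]; j=3 S=145.5618 intr=0.0000 cont=0.8773 V=0.8773[hold]  S*(3)=-
k=2: j=0 S=78.5336 intr=13.8064 cont=18.7679 V=18.7679[hold]; j=1 S=100.5200 intr=0.0000 cont=8.5285 V=8.5285[hold]; j=2 S=128.6617 intr=0.0000 cont=2.6745 V=2.6745[hold]  S*(2)=-
k=1: j=0 S=88.8493 intr=3.4907 cont=13.8776 V=13.8776[hold]; j=1 S=113.7237 intr=0.0000 cont=5.7388 V=5.7388[hold]  S*(1)=-
k=0: j=0 S=100.5200 intr=0.0000 cont=9.9934 V=9.9934[hold]  S*(0)=-

price = 9.9934
boundary = - - - - - 54.2326 61.3563 69.4157 78.5336
tree:
9.9934
13.8776 5.7388
18.7679 8.5285 2.6745
24.6243 12.3749 4.3070 0.8773
31.2181 17.4470 6.8151 1.5469 0.1389
38.1074 23.7519 10.5480 2.7097 0.2647 0.0000
44.4039 30.9837 15.8609 4.7098 0.5044 0.0000 0.0000
49.9695 38.1074 22.9243 8.1101 0.9612 0.0000 0.0000 0.0000
54.8888 44.4039 30.9837 13.8064 1.8317 0.0000 0.0000 0.0000 0.0000
59.2370 49.9695 38.1074 22.9243 3.4907 0.0000 0.0000 0.0000 0.0000 0.0000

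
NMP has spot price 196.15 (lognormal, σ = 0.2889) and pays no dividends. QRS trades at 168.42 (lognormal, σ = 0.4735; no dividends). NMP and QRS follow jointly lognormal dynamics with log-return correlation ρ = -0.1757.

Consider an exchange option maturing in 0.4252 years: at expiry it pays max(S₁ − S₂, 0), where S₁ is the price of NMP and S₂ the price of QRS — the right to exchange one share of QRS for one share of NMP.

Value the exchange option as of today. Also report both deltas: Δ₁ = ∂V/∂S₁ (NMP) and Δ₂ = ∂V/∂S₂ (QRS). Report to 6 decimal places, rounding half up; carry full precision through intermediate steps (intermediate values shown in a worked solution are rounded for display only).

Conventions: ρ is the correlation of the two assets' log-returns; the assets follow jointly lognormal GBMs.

exchange price = 44.069782
Δ1 = 0.721184
Δ2 = -0.578260

σ_eff = √(σ₁² + σ₂² − 2ρσ₁σ₂) = √(0.2889² + 0.4735² − 2·-0.1757·0.2889·0.4735) = 0.596435
d₁ = (ln(S₁/S₂) + (q₂ − q₁ + σ_eff²/2)T) / (σ_eff√T) = (ln(196.15/168.42) + (0.0 − 0.0 + 0.177867)·0.4252) / 0.388920 = 0.586363
d₂ = d₁ − σ_eff√T = 0.586363 − 0.388920 = 0.197443
N(d₁) = 0.721184,  N(d₂) = 0.578260
V = S₁·e^{−q₁T}·N(d₁) − S₂·e^{−q₂T}·N(d₂) = 141.460275 − 97.390493 = 44.069782
Key observation: no risk-free rate is needed — with the second asset as numeraire the exchange option is a call on the ratio S₁/S₂, and r cancels out of the value.
Δ₁ = e^{−q₁T}·N(d₁) = 0.721184;  Δ₂ = −e^{−q₂T}·N(d₂) = -0.578260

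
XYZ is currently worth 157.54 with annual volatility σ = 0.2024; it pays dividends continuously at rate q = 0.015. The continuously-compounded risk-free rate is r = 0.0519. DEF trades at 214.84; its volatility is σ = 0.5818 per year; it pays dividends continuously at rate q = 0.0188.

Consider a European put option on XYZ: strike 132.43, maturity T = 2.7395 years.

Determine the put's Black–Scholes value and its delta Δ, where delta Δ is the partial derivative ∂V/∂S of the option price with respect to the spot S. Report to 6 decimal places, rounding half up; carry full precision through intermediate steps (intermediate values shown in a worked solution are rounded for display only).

σ√T = 0.2024·√2.7395 = 0.335001
d₁ = (ln(S/K) + (r−q+σ²/2)T) / (σ√T) = (ln(157.54/132.43) + (0.0519−0.015+0.2024²/2)·2.7395) / 0.335001 = (0.173625 + 0.157200) / 0.335001 = 0.987536
d₂ = d₁ − σ√T = 0.987536 − 0.335001 = 0.652535
e^{−rT} = 0.867465
e^{−qT} = 0.959740
N(−d₁) = 0.161690,  N(−d₂) = 0.257028
Put price V = K·e^{−rT}·N(−d₂) − S·e^{−qT}·N(−d₁) = 29.526972 − 24.447119 = 5.079854
Δ = −e^{−qT}·N(−d₁) = -0.155180

price = 5.079854
Δ = -0.155180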